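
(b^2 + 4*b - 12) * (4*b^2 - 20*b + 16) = 4*b^4 - 4*b^3 - 112*b^2 + 304*b - 192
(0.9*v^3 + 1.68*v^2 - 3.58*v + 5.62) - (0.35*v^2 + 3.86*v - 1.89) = 0.9*v^3 + 1.33*v^2 - 7.44*v + 7.51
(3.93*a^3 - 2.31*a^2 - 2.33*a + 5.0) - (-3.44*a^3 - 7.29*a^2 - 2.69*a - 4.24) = 7.37*a^3 + 4.98*a^2 + 0.36*a + 9.24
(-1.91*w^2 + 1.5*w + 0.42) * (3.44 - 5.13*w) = 9.7983*w^3 - 14.2654*w^2 + 3.0054*w + 1.4448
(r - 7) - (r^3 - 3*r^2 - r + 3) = -r^3 + 3*r^2 + 2*r - 10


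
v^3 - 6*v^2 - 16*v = v*(v - 8)*(v + 2)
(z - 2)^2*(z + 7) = z^3 + 3*z^2 - 24*z + 28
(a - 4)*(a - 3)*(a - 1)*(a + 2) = a^4 - 6*a^3 + 3*a^2 + 26*a - 24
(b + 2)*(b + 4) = b^2 + 6*b + 8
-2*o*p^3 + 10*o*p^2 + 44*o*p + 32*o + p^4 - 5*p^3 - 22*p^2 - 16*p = (-2*o + p)*(p - 8)*(p + 1)*(p + 2)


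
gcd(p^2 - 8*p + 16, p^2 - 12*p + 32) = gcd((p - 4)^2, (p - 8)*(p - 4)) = p - 4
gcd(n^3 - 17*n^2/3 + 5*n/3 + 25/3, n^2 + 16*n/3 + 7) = 1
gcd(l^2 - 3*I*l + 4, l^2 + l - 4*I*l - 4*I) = l - 4*I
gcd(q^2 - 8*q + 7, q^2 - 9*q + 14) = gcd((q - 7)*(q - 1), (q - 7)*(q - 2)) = q - 7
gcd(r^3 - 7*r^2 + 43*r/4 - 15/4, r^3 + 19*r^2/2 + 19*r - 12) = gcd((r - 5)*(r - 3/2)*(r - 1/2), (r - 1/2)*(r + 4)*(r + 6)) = r - 1/2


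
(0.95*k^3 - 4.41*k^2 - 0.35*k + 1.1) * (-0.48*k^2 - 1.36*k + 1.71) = -0.456*k^5 + 0.8248*k^4 + 7.7901*k^3 - 7.5931*k^2 - 2.0945*k + 1.881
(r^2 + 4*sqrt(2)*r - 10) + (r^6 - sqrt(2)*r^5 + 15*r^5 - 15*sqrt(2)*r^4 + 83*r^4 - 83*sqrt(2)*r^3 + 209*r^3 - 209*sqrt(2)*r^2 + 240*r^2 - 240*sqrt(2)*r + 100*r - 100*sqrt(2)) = r^6 - sqrt(2)*r^5 + 15*r^5 - 15*sqrt(2)*r^4 + 83*r^4 - 83*sqrt(2)*r^3 + 209*r^3 - 209*sqrt(2)*r^2 + 241*r^2 - 236*sqrt(2)*r + 100*r - 100*sqrt(2) - 10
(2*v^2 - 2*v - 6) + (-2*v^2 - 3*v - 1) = -5*v - 7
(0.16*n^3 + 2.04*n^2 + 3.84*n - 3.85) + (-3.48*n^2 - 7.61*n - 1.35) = 0.16*n^3 - 1.44*n^2 - 3.77*n - 5.2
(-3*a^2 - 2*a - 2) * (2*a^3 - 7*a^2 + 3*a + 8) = -6*a^5 + 17*a^4 + a^3 - 16*a^2 - 22*a - 16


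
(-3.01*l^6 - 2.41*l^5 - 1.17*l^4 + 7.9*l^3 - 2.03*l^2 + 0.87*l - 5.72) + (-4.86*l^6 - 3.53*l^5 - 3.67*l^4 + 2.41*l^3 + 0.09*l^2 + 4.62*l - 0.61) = -7.87*l^6 - 5.94*l^5 - 4.84*l^4 + 10.31*l^3 - 1.94*l^2 + 5.49*l - 6.33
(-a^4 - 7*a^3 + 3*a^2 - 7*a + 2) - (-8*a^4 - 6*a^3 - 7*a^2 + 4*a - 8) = 7*a^4 - a^3 + 10*a^2 - 11*a + 10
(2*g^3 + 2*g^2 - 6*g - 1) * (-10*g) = -20*g^4 - 20*g^3 + 60*g^2 + 10*g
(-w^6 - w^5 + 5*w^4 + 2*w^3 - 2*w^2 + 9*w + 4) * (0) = 0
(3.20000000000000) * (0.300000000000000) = 0.960000000000000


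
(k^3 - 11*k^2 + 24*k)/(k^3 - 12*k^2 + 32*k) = (k - 3)/(k - 4)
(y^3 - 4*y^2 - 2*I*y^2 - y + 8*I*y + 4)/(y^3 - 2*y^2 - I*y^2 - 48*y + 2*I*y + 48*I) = (y^2 - y*(4 + I) + 4*I)/(y^2 - 2*y - 48)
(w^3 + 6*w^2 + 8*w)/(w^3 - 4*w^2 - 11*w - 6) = w*(w^2 + 6*w + 8)/(w^3 - 4*w^2 - 11*w - 6)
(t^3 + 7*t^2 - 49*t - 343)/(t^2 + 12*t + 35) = (t^2 - 49)/(t + 5)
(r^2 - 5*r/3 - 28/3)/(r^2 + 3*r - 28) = (r + 7/3)/(r + 7)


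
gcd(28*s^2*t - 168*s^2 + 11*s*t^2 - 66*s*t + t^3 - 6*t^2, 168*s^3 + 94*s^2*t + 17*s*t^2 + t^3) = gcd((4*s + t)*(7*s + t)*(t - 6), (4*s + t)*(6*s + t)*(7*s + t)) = 28*s^2 + 11*s*t + t^2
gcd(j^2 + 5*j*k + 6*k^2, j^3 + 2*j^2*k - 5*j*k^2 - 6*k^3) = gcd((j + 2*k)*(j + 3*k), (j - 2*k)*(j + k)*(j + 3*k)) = j + 3*k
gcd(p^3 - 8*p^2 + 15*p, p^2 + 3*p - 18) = p - 3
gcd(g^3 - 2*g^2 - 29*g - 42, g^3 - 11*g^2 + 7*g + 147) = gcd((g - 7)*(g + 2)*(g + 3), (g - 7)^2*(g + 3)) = g^2 - 4*g - 21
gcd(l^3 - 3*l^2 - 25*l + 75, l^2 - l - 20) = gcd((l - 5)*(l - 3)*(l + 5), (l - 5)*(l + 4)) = l - 5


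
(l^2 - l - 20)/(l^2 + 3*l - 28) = (l^2 - l - 20)/(l^2 + 3*l - 28)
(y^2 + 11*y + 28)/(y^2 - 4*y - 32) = (y + 7)/(y - 8)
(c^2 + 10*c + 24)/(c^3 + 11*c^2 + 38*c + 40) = (c + 6)/(c^2 + 7*c + 10)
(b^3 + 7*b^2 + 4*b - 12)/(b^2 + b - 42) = (b^3 + 7*b^2 + 4*b - 12)/(b^2 + b - 42)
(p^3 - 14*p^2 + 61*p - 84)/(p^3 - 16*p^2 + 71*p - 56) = (p^2 - 7*p + 12)/(p^2 - 9*p + 8)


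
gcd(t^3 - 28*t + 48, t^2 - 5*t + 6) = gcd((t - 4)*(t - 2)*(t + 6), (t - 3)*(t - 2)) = t - 2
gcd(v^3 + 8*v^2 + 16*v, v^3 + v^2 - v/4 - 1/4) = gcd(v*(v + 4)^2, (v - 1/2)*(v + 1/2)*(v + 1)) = 1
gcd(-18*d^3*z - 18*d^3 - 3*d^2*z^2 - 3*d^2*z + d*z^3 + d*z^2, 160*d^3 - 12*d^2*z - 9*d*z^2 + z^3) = 1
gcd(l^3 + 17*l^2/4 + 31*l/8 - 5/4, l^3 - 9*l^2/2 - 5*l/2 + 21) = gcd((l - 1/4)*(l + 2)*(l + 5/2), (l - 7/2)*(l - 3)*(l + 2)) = l + 2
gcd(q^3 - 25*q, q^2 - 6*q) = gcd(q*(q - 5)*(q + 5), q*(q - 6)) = q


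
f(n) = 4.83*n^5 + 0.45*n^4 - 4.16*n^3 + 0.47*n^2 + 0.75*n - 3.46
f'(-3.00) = 1793.16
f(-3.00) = -1026.40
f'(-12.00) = 495856.35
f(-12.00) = -1185283.66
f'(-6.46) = 41046.48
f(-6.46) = -52422.29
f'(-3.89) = 5232.17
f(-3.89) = -3953.60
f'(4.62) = 10918.55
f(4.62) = 9970.99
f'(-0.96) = 7.27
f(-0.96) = -3.62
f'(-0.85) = 2.44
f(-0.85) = -3.11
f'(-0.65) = -1.32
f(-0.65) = -3.09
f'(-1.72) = 164.42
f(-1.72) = -50.96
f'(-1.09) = 16.66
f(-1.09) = -5.13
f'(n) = 24.15*n^4 + 1.8*n^3 - 12.48*n^2 + 0.94*n + 0.75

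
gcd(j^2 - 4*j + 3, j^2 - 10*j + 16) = 1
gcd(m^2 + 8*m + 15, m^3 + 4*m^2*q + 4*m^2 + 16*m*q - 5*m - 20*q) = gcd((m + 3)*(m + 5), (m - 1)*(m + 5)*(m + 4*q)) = m + 5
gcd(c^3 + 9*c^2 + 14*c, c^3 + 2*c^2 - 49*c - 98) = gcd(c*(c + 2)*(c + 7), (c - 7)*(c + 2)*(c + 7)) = c^2 + 9*c + 14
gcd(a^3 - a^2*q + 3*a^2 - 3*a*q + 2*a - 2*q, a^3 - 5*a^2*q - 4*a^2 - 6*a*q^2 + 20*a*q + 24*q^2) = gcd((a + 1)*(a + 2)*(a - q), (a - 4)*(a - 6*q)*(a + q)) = 1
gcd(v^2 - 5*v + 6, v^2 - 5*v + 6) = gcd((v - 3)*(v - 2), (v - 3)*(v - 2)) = v^2 - 5*v + 6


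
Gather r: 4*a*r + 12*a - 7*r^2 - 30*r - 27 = 12*a - 7*r^2 + r*(4*a - 30) - 27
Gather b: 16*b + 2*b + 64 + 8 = 18*b + 72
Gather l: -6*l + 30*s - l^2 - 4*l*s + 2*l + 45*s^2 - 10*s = -l^2 + l*(-4*s - 4) + 45*s^2 + 20*s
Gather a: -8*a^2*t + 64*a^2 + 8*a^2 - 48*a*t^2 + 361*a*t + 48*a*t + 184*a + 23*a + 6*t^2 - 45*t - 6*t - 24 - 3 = a^2*(72 - 8*t) + a*(-48*t^2 + 409*t + 207) + 6*t^2 - 51*t - 27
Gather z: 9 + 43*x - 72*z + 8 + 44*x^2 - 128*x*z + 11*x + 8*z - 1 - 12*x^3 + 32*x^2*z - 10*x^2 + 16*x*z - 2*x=-12*x^3 + 34*x^2 + 52*x + z*(32*x^2 - 112*x - 64) + 16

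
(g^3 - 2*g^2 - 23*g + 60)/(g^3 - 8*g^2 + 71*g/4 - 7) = 4*(g^2 + 2*g - 15)/(4*g^2 - 16*g + 7)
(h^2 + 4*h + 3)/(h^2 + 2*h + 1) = (h + 3)/(h + 1)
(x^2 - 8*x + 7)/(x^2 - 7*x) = (x - 1)/x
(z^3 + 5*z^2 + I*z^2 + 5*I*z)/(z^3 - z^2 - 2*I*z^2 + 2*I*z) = (z^2 + 5*z + I*z + 5*I)/(z^2 - z - 2*I*z + 2*I)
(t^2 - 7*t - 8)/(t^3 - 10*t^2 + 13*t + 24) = 1/(t - 3)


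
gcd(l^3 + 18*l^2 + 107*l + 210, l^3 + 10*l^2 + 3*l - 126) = l^2 + 13*l + 42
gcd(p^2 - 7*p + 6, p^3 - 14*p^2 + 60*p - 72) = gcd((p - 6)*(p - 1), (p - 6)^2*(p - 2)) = p - 6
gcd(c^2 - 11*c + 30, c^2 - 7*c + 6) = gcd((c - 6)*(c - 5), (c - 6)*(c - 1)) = c - 6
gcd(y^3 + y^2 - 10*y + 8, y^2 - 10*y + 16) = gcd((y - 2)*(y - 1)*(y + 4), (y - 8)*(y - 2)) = y - 2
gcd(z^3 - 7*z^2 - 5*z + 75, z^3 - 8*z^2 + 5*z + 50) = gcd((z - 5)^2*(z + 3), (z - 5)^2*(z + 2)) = z^2 - 10*z + 25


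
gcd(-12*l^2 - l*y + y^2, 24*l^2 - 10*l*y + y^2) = -4*l + y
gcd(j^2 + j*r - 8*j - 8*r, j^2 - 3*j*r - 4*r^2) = j + r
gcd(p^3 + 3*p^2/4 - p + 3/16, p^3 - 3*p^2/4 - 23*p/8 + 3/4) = p^2 + 5*p/4 - 3/8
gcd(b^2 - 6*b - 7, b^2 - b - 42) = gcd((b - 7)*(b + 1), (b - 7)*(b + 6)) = b - 7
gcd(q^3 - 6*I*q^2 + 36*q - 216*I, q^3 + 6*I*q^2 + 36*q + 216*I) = q^2 + 36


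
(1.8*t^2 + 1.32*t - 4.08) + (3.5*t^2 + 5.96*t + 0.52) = 5.3*t^2 + 7.28*t - 3.56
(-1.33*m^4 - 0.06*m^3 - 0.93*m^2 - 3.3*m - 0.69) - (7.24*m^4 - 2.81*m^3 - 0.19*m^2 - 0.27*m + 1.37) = -8.57*m^4 + 2.75*m^3 - 0.74*m^2 - 3.03*m - 2.06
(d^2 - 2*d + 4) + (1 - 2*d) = d^2 - 4*d + 5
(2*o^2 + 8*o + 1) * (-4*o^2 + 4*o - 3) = -8*o^4 - 24*o^3 + 22*o^2 - 20*o - 3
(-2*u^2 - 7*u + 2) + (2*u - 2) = -2*u^2 - 5*u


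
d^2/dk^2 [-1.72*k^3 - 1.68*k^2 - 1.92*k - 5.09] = -10.32*k - 3.36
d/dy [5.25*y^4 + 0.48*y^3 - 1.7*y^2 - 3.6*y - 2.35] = 21.0*y^3 + 1.44*y^2 - 3.4*y - 3.6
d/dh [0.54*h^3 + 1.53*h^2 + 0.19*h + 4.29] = 1.62*h^2 + 3.06*h + 0.19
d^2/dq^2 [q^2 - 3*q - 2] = 2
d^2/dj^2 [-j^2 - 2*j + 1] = -2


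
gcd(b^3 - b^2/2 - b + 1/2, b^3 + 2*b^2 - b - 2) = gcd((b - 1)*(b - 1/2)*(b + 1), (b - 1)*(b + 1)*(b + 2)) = b^2 - 1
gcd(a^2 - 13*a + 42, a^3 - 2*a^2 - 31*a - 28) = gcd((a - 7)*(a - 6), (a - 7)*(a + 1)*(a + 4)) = a - 7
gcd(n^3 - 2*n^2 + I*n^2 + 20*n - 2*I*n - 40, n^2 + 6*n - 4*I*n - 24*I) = n - 4*I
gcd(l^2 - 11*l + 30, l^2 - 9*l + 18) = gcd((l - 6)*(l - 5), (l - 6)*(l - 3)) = l - 6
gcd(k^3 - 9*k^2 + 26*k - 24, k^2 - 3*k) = k - 3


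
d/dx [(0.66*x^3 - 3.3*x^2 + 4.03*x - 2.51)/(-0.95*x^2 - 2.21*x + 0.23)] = (-0.627*x^4 - 2.9172*x^3 + 11.5769*x^2 - 6.287*x - 4.6202)/(0.9025*x^4 + 4.199*x^3 + 4.4471*x^2 - 1.0166*x + 0.0529)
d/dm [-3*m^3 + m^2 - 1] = m*(2 - 9*m)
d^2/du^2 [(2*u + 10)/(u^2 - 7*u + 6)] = 4*((2 - 3*u)*(u^2 - 7*u + 6) + (u + 5)*(2*u - 7)^2)/(u^2 - 7*u + 6)^3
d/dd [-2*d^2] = -4*d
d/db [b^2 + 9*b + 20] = 2*b + 9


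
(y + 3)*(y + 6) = y^2 + 9*y + 18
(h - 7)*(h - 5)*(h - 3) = h^3 - 15*h^2 + 71*h - 105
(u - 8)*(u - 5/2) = u^2 - 21*u/2 + 20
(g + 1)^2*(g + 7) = g^3 + 9*g^2 + 15*g + 7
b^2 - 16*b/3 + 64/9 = (b - 8/3)^2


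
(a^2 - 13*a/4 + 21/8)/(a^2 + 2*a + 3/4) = (8*a^2 - 26*a + 21)/(2*(4*a^2 + 8*a + 3))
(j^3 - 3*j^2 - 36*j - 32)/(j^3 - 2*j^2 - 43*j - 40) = (j + 4)/(j + 5)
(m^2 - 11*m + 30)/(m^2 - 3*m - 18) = (m - 5)/(m + 3)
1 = 1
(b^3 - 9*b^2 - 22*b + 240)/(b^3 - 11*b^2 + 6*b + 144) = (b + 5)/(b + 3)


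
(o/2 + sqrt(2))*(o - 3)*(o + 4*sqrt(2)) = o^3/2 - 3*o^2/2 + 3*sqrt(2)*o^2 - 9*sqrt(2)*o + 8*o - 24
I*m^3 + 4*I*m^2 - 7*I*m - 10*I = (m - 2)*(m + 5)*(I*m + I)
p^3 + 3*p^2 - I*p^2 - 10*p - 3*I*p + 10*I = (p - 2)*(p + 5)*(p - I)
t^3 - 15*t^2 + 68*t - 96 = (t - 8)*(t - 4)*(t - 3)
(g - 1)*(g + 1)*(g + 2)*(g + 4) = g^4 + 6*g^3 + 7*g^2 - 6*g - 8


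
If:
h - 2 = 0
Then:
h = 2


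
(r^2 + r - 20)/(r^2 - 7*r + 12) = (r + 5)/(r - 3)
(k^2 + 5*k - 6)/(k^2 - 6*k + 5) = (k + 6)/(k - 5)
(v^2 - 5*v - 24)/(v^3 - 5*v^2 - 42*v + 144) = (v + 3)/(v^2 + 3*v - 18)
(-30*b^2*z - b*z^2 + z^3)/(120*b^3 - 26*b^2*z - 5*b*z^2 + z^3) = z/(-4*b + z)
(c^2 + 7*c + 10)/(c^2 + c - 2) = (c + 5)/(c - 1)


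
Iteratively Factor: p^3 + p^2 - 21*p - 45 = (p - 5)*(p^2 + 6*p + 9) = (p - 5)*(p + 3)*(p + 3)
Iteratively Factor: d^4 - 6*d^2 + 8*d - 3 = (d + 3)*(d^3 - 3*d^2 + 3*d - 1) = (d - 1)*(d + 3)*(d^2 - 2*d + 1) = (d - 1)^2*(d + 3)*(d - 1)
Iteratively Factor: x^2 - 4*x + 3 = (x - 3)*(x - 1)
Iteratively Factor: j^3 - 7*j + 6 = (j - 1)*(j^2 + j - 6) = (j - 2)*(j - 1)*(j + 3)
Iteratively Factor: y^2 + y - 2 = (y - 1)*(y + 2)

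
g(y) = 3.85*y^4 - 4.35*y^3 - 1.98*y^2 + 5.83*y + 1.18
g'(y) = 15.4*y^3 - 13.05*y^2 - 3.96*y + 5.83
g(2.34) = 63.68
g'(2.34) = 122.43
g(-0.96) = 0.88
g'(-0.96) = -16.02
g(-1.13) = 4.62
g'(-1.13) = -28.58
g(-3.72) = 913.31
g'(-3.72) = -952.80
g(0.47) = 3.22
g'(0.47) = 2.68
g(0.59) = 3.50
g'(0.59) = 2.11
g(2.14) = 42.70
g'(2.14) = 88.52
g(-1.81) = 51.26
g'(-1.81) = -121.07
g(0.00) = 1.18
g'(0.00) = 5.83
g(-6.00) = 5824.12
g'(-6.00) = -3766.61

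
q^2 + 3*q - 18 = (q - 3)*(q + 6)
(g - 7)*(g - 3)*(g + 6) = g^3 - 4*g^2 - 39*g + 126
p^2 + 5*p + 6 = (p + 2)*(p + 3)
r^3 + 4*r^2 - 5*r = r*(r - 1)*(r + 5)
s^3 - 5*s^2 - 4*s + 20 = (s - 5)*(s - 2)*(s + 2)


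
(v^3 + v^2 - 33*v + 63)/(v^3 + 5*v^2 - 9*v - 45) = (v^2 + 4*v - 21)/(v^2 + 8*v + 15)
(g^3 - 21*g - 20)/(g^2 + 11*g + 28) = (g^2 - 4*g - 5)/(g + 7)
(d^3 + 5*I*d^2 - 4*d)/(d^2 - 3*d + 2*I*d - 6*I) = d*(d^2 + 5*I*d - 4)/(d^2 + d*(-3 + 2*I) - 6*I)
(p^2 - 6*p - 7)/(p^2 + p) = (p - 7)/p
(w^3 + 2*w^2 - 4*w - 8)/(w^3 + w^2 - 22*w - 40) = (w^2 - 4)/(w^2 - w - 20)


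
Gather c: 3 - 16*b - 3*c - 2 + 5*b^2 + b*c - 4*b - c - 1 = 5*b^2 - 20*b + c*(b - 4)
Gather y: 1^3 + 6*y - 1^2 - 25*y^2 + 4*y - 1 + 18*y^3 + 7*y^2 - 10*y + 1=18*y^3 - 18*y^2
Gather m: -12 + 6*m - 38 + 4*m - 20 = 10*m - 70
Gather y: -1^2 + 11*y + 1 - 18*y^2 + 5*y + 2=-18*y^2 + 16*y + 2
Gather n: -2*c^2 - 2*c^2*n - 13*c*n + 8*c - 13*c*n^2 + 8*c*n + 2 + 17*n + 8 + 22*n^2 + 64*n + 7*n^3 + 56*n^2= -2*c^2 + 8*c + 7*n^3 + n^2*(78 - 13*c) + n*(-2*c^2 - 5*c + 81) + 10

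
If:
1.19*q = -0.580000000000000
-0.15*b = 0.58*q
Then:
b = 1.88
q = -0.49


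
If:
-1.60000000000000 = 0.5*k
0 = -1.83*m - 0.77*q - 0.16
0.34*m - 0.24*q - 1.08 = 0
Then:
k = -3.20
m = 1.13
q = -2.90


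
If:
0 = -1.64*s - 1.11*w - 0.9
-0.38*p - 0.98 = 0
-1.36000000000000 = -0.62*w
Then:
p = -2.58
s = -2.03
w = 2.19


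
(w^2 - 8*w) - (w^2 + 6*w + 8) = -14*w - 8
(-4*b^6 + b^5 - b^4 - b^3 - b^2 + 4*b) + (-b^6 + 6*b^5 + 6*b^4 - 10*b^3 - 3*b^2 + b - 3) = -5*b^6 + 7*b^5 + 5*b^4 - 11*b^3 - 4*b^2 + 5*b - 3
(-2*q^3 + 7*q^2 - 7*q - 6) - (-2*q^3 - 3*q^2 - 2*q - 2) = 10*q^2 - 5*q - 4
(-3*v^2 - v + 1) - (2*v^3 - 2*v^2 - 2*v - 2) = -2*v^3 - v^2 + v + 3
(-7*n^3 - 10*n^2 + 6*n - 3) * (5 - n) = 7*n^4 - 25*n^3 - 56*n^2 + 33*n - 15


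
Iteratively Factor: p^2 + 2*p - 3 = (p + 3)*(p - 1)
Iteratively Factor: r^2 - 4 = (r - 2)*(r + 2)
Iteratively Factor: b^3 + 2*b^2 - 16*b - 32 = (b + 4)*(b^2 - 2*b - 8) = (b + 2)*(b + 4)*(b - 4)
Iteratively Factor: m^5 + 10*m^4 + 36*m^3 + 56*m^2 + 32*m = (m + 4)*(m^4 + 6*m^3 + 12*m^2 + 8*m) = m*(m + 4)*(m^3 + 6*m^2 + 12*m + 8) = m*(m + 2)*(m + 4)*(m^2 + 4*m + 4) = m*(m + 2)^2*(m + 4)*(m + 2)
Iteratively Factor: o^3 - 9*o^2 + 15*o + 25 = (o - 5)*(o^2 - 4*o - 5) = (o - 5)^2*(o + 1)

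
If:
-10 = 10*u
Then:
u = -1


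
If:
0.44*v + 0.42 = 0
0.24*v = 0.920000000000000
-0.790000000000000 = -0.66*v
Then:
No Solution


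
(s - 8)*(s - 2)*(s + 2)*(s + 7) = s^4 - s^3 - 60*s^2 + 4*s + 224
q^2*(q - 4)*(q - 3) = q^4 - 7*q^3 + 12*q^2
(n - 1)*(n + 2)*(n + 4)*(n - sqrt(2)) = n^4 - sqrt(2)*n^3 + 5*n^3 - 5*sqrt(2)*n^2 + 2*n^2 - 8*n - 2*sqrt(2)*n + 8*sqrt(2)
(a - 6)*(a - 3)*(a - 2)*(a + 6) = a^4 - 5*a^3 - 30*a^2 + 180*a - 216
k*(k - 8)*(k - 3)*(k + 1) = k^4 - 10*k^3 + 13*k^2 + 24*k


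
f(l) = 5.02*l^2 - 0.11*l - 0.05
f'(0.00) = -0.11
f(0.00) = -0.05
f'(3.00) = 30.01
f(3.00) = 44.80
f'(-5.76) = -57.94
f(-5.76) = 167.14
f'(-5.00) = -50.31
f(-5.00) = 126.00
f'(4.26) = 42.66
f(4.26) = 90.58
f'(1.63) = 16.26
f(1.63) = 13.11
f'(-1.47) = -14.87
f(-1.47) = 10.96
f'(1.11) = 11.03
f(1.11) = 6.01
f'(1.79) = 17.86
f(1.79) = 15.84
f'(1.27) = 12.64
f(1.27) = 7.91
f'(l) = 10.04*l - 0.11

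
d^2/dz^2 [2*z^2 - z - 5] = 4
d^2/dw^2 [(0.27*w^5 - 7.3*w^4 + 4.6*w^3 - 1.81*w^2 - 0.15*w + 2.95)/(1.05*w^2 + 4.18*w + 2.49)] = (1.78605*w^7 + 2.86398000000001*w^6 - 122.921154*w^5 - 795.4998*w^4 - 1029.94711*w^3 - 207.95472*w^2 + 251.16111*w + 68.339708)/(1.157625*w^6 + 13.82535*w^5 + 63.273735*w^4 + 138.606292*w^3 + 150.049143*w^2 + 77.749254*w + 15.438249)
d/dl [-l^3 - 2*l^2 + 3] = l*(-3*l - 4)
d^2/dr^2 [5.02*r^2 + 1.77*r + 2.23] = 10.0400000000000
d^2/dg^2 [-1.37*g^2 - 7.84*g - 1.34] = -2.74000000000000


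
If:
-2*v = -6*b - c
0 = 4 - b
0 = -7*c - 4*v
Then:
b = 4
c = -16/3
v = 28/3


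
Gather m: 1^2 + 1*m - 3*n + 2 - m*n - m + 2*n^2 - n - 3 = -m*n + 2*n^2 - 4*n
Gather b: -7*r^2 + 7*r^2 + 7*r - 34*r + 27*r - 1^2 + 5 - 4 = 0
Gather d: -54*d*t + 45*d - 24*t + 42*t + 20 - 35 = d*(45 - 54*t) + 18*t - 15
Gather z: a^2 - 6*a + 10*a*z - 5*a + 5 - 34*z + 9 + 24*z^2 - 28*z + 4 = a^2 - 11*a + 24*z^2 + z*(10*a - 62) + 18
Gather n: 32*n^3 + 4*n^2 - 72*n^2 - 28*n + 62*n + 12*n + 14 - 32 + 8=32*n^3 - 68*n^2 + 46*n - 10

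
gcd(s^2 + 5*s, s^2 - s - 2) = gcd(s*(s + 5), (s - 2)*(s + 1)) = 1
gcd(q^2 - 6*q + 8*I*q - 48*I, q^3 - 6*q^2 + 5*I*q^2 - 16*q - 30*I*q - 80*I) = 1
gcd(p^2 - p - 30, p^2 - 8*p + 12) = p - 6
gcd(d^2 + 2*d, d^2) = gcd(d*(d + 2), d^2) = d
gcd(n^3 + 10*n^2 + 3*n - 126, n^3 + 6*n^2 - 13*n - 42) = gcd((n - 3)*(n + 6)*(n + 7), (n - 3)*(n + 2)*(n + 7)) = n^2 + 4*n - 21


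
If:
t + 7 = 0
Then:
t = -7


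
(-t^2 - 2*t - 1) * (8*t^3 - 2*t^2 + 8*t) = -8*t^5 - 14*t^4 - 12*t^3 - 14*t^2 - 8*t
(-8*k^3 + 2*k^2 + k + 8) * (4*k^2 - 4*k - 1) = -32*k^5 + 40*k^4 + 4*k^3 + 26*k^2 - 33*k - 8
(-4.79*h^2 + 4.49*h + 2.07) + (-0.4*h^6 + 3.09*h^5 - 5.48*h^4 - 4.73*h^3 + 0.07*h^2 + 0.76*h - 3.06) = -0.4*h^6 + 3.09*h^5 - 5.48*h^4 - 4.73*h^3 - 4.72*h^2 + 5.25*h - 0.99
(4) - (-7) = 11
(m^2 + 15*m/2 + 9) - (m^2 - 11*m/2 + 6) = 13*m + 3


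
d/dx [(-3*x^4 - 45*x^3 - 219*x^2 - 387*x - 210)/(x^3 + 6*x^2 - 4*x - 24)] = 3*(-x^4 - 8*x^3 + 31*x^2 + 382*x + 704)/(x^4 + 8*x^3 - 8*x^2 - 96*x + 144)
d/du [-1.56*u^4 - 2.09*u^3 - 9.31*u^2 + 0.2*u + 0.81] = -6.24*u^3 - 6.27*u^2 - 18.62*u + 0.2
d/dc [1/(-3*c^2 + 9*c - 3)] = (2*c - 3)/(3*(c^2 - 3*c + 1)^2)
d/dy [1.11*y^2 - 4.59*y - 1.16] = 2.22*y - 4.59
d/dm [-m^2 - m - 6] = -2*m - 1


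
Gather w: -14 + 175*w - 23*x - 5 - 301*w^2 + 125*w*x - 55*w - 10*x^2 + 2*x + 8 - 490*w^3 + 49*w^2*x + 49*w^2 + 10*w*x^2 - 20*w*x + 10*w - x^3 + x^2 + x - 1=-490*w^3 + w^2*(49*x - 252) + w*(10*x^2 + 105*x + 130) - x^3 - 9*x^2 - 20*x - 12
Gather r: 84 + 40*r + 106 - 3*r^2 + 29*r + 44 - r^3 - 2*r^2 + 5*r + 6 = -r^3 - 5*r^2 + 74*r + 240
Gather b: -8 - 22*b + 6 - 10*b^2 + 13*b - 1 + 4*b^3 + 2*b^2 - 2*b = 4*b^3 - 8*b^2 - 11*b - 3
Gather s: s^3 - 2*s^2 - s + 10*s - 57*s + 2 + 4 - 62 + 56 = s^3 - 2*s^2 - 48*s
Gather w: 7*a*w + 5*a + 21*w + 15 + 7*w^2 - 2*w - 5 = 5*a + 7*w^2 + w*(7*a + 19) + 10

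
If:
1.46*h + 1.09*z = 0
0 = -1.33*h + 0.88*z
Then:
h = 0.00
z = 0.00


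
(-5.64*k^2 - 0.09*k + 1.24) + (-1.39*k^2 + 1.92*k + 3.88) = -7.03*k^2 + 1.83*k + 5.12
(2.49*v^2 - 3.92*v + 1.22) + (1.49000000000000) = 2.49*v^2 - 3.92*v + 2.71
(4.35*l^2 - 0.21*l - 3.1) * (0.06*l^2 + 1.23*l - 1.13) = 0.261*l^4 + 5.3379*l^3 - 5.3598*l^2 - 3.5757*l + 3.503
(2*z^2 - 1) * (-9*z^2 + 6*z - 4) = -18*z^4 + 12*z^3 + z^2 - 6*z + 4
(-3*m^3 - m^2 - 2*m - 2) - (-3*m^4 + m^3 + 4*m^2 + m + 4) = 3*m^4 - 4*m^3 - 5*m^2 - 3*m - 6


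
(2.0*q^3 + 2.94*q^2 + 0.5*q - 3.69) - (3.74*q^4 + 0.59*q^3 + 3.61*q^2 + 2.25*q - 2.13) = -3.74*q^4 + 1.41*q^3 - 0.67*q^2 - 1.75*q - 1.56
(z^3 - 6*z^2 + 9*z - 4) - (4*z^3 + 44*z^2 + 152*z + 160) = -3*z^3 - 50*z^2 - 143*z - 164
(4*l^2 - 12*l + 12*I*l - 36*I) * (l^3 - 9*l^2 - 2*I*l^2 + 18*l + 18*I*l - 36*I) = 4*l^5 - 48*l^4 + 4*I*l^4 + 204*l^3 - 48*I*l^3 - 504*l^2 + 180*I*l^2 + 1080*l - 216*I*l - 1296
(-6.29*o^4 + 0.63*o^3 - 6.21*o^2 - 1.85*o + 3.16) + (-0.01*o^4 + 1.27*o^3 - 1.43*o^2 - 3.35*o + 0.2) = -6.3*o^4 + 1.9*o^3 - 7.64*o^2 - 5.2*o + 3.36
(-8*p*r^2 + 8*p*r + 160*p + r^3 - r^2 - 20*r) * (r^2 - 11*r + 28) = -8*p*r^4 + 96*p*r^3 - 152*p*r^2 - 1536*p*r + 4480*p + r^5 - 12*r^4 + 19*r^3 + 192*r^2 - 560*r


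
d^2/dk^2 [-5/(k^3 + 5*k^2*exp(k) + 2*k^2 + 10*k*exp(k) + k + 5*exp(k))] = 5*((5*k^2*exp(k) + 30*k*exp(k) + 6*k + 35*exp(k) + 4)*(k^3 + 5*k^2*exp(k) + 2*k^2 + 10*k*exp(k) + k + 5*exp(k)) - 2*(5*k^2*exp(k) + 3*k^2 + 20*k*exp(k) + 4*k + 15*exp(k) + 1)^2)/(k^3 + 5*k^2*exp(k) + 2*k^2 + 10*k*exp(k) + k + 5*exp(k))^3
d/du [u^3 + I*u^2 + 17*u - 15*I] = 3*u^2 + 2*I*u + 17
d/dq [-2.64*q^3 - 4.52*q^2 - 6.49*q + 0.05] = -7.92*q^2 - 9.04*q - 6.49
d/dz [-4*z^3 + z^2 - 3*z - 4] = -12*z^2 + 2*z - 3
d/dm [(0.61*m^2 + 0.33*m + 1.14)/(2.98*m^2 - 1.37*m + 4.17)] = (-1.8191*m^2 - 1.707*m + 2.9379)/(8.8804*m^4 - 8.1652*m^3 + 26.7301*m^2 - 11.4258*m + 17.3889)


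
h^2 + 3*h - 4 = (h - 1)*(h + 4)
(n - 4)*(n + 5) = n^2 + n - 20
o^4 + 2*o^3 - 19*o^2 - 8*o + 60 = (o - 3)*(o - 2)*(o + 2)*(o + 5)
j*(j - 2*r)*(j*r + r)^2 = j^4*r^2 - 2*j^3*r^3 + 2*j^3*r^2 - 4*j^2*r^3 + j^2*r^2 - 2*j*r^3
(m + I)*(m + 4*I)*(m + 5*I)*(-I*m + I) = -I*m^4 + 10*m^3 + I*m^3 - 10*m^2 + 29*I*m^2 - 20*m - 29*I*m + 20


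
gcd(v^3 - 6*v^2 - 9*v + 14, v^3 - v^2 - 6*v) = v + 2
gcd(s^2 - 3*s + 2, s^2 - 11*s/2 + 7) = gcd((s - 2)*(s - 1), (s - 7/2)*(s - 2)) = s - 2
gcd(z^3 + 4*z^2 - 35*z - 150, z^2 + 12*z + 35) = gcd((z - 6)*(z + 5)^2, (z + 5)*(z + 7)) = z + 5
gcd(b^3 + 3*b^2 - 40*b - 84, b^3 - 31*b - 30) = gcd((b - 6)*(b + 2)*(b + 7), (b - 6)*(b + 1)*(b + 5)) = b - 6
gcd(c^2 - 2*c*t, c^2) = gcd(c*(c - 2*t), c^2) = c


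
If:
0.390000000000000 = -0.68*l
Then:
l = -0.57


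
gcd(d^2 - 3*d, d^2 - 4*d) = d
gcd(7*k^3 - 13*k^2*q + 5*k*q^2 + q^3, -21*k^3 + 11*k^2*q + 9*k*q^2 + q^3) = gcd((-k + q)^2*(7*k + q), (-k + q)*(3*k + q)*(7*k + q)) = -7*k^2 + 6*k*q + q^2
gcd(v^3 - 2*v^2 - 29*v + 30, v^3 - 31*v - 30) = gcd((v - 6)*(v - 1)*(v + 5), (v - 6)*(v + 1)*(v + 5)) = v^2 - v - 30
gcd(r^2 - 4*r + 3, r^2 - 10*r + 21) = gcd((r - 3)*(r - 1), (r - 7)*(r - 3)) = r - 3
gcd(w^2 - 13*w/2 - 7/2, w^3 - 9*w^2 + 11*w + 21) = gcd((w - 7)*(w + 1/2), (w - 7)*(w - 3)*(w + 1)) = w - 7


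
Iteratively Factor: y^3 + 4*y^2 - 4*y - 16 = (y + 4)*(y^2 - 4) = (y - 2)*(y + 4)*(y + 2)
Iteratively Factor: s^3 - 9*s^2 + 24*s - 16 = (s - 1)*(s^2 - 8*s + 16) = (s - 4)*(s - 1)*(s - 4)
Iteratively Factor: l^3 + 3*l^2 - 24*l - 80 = (l + 4)*(l^2 - l - 20) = (l + 4)^2*(l - 5)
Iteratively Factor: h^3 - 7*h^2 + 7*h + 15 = (h - 3)*(h^2 - 4*h - 5) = (h - 5)*(h - 3)*(h + 1)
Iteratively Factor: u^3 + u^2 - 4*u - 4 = (u + 1)*(u^2 - 4) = (u - 2)*(u + 1)*(u + 2)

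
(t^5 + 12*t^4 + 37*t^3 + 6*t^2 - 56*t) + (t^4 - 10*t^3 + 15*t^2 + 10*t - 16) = t^5 + 13*t^4 + 27*t^3 + 21*t^2 - 46*t - 16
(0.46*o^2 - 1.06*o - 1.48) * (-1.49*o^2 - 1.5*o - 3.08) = -0.6854*o^4 + 0.8894*o^3 + 2.3784*o^2 + 5.4848*o + 4.5584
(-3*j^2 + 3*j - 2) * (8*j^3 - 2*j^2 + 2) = -24*j^5 + 30*j^4 - 22*j^3 - 2*j^2 + 6*j - 4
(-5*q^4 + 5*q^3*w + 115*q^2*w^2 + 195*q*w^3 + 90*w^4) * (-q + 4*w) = 5*q^5 - 25*q^4*w - 95*q^3*w^2 + 265*q^2*w^3 + 690*q*w^4 + 360*w^5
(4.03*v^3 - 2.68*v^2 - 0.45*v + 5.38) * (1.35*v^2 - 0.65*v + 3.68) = 5.4405*v^5 - 6.2375*v^4 + 15.9649*v^3 - 2.3069*v^2 - 5.153*v + 19.7984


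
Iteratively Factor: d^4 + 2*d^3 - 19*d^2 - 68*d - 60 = (d + 3)*(d^3 - d^2 - 16*d - 20) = (d + 2)*(d + 3)*(d^2 - 3*d - 10) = (d - 5)*(d + 2)*(d + 3)*(d + 2)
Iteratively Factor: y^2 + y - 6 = (y + 3)*(y - 2)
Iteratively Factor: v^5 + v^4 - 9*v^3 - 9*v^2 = (v + 1)*(v^4 - 9*v^2) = (v + 1)*(v + 3)*(v^3 - 3*v^2) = v*(v + 1)*(v + 3)*(v^2 - 3*v) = v^2*(v + 1)*(v + 3)*(v - 3)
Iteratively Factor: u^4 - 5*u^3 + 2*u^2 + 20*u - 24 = (u + 2)*(u^3 - 7*u^2 + 16*u - 12) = (u - 3)*(u + 2)*(u^2 - 4*u + 4) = (u - 3)*(u - 2)*(u + 2)*(u - 2)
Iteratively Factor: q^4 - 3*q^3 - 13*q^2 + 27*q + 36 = (q - 3)*(q^3 - 13*q - 12) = (q - 3)*(q + 3)*(q^2 - 3*q - 4) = (q - 4)*(q - 3)*(q + 3)*(q + 1)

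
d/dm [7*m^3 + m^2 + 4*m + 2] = 21*m^2 + 2*m + 4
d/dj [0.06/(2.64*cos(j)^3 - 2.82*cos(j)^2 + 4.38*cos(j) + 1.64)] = (0.4752*cos(j)^2 - 0.3384*cos(j) + 0.2628)*sin(j)/(2.64*cos(j)^3 - 2.82*cos(j)^2 + 4.38*cos(j) + 1.64)^2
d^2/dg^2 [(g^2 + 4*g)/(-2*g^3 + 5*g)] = 4*(-2*g^3 - 24*g^2 - 15*g - 20)/(8*g^6 - 60*g^4 + 150*g^2 - 125)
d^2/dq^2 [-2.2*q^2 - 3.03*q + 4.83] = -4.40000000000000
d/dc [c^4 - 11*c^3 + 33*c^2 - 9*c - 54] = 4*c^3 - 33*c^2 + 66*c - 9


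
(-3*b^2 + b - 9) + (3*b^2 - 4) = b - 13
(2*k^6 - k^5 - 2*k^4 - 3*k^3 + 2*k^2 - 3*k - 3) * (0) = 0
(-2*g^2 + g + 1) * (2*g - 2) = -4*g^3 + 6*g^2 - 2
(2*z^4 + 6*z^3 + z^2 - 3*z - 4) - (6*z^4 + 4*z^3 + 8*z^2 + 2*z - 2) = -4*z^4 + 2*z^3 - 7*z^2 - 5*z - 2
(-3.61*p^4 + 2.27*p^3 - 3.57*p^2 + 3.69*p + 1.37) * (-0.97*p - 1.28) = 3.5017*p^5 + 2.4189*p^4 + 0.5573*p^3 + 0.9903*p^2 - 6.0521*p - 1.7536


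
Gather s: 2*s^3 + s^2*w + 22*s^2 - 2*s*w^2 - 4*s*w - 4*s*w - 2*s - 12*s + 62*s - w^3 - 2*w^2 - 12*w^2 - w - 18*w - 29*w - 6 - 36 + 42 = 2*s^3 + s^2*(w + 22) + s*(-2*w^2 - 8*w + 48) - w^3 - 14*w^2 - 48*w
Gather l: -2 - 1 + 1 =-2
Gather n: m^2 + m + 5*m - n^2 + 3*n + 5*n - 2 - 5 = m^2 + 6*m - n^2 + 8*n - 7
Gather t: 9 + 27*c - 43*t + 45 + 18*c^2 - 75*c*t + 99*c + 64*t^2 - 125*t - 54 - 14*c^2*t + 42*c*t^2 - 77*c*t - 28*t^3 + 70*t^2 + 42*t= 18*c^2 + 126*c - 28*t^3 + t^2*(42*c + 134) + t*(-14*c^2 - 152*c - 126)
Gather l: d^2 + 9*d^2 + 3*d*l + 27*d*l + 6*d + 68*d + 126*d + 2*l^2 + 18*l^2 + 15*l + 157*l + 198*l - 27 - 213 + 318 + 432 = 10*d^2 + 200*d + 20*l^2 + l*(30*d + 370) + 510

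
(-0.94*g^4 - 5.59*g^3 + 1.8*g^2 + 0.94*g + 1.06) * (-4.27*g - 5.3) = 4.0138*g^5 + 28.8513*g^4 + 21.941*g^3 - 13.5538*g^2 - 9.5082*g - 5.618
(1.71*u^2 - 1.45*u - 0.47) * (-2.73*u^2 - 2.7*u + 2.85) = -4.6683*u^4 - 0.6585*u^3 + 10.0716*u^2 - 2.8635*u - 1.3395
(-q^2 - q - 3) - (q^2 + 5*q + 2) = -2*q^2 - 6*q - 5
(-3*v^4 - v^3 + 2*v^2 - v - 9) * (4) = -12*v^4 - 4*v^3 + 8*v^2 - 4*v - 36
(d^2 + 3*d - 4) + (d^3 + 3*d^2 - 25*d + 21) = d^3 + 4*d^2 - 22*d + 17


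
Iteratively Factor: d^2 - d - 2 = (d + 1)*(d - 2)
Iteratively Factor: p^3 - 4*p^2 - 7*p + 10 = (p - 5)*(p^2 + p - 2) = (p - 5)*(p - 1)*(p + 2)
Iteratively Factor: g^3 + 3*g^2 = (g + 3)*(g^2) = g*(g + 3)*(g)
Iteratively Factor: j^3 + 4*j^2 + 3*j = (j + 3)*(j^2 + j) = (j + 1)*(j + 3)*(j)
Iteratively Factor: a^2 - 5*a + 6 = (a - 2)*(a - 3)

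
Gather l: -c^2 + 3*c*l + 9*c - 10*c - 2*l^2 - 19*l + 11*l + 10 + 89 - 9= -c^2 - c - 2*l^2 + l*(3*c - 8) + 90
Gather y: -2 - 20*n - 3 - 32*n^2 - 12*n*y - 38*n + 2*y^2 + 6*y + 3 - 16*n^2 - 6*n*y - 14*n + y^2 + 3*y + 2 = -48*n^2 - 72*n + 3*y^2 + y*(9 - 18*n)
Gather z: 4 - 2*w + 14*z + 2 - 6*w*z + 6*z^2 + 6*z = -2*w + 6*z^2 + z*(20 - 6*w) + 6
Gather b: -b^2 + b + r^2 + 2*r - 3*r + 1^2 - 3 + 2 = -b^2 + b + r^2 - r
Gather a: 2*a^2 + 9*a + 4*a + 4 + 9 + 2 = 2*a^2 + 13*a + 15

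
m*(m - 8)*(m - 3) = m^3 - 11*m^2 + 24*m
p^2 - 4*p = p*(p - 4)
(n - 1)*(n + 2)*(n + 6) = n^3 + 7*n^2 + 4*n - 12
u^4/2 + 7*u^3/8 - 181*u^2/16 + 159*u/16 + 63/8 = (u/2 + 1/4)*(u - 3)*(u - 7/4)*(u + 6)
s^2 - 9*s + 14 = (s - 7)*(s - 2)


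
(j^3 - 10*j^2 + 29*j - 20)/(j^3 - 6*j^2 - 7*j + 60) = (j - 1)/(j + 3)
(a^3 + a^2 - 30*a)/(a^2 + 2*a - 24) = a*(a - 5)/(a - 4)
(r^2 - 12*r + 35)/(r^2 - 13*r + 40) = (r - 7)/(r - 8)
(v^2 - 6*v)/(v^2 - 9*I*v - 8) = v*(6 - v)/(-v^2 + 9*I*v + 8)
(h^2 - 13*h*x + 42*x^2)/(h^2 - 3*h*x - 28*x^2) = (h - 6*x)/(h + 4*x)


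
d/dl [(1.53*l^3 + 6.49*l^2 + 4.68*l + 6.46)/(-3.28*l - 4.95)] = (-10.0368*l^3 - 44.0077*l^2 - 64.251*l - 1.9772)/(10.7584*l^2 + 32.472*l + 24.5025)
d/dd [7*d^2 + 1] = 14*d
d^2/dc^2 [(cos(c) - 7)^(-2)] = 2*(-7*cos(c) - cos(2*c) + 2)/(cos(c) - 7)^4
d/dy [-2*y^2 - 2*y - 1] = -4*y - 2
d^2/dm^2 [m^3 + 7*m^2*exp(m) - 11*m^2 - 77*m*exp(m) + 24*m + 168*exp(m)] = 7*m^2*exp(m) - 49*m*exp(m) + 6*m + 28*exp(m) - 22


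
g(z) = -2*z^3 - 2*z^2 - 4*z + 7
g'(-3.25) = -54.38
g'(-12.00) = -820.00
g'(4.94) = -170.18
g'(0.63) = -8.90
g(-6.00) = 391.00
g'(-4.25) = -95.38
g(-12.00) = 3223.00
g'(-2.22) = -24.69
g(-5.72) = 338.74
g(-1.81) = 19.55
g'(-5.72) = -177.43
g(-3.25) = 67.53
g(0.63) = 3.19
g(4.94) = -302.67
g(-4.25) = 141.41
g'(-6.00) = -196.00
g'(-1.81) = -16.42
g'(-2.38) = -28.47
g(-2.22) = 27.91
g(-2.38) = 32.15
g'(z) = -6*z^2 - 4*z - 4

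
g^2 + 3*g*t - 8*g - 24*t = (g - 8)*(g + 3*t)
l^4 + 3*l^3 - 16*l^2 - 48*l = l*(l - 4)*(l + 3)*(l + 4)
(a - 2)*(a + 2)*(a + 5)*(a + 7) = a^4 + 12*a^3 + 31*a^2 - 48*a - 140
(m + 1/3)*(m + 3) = m^2 + 10*m/3 + 1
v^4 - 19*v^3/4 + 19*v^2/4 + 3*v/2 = v*(v - 3)*(v - 2)*(v + 1/4)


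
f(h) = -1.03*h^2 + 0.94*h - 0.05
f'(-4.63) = 10.48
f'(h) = 0.94 - 2.06*h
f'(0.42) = 0.07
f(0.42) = 0.16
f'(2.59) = -4.40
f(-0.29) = -0.41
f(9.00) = -75.02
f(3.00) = -6.50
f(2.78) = -5.40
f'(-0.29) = 1.54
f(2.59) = -4.52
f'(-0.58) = 2.13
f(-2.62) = -9.58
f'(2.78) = -4.79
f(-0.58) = -0.94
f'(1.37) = -1.88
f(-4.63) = -26.48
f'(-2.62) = 6.34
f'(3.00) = -5.24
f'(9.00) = -17.60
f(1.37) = -0.70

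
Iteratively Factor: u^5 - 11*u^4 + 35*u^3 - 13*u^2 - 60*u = (u + 1)*(u^4 - 12*u^3 + 47*u^2 - 60*u) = (u - 3)*(u + 1)*(u^3 - 9*u^2 + 20*u) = (u - 5)*(u - 3)*(u + 1)*(u^2 - 4*u) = u*(u - 5)*(u - 3)*(u + 1)*(u - 4)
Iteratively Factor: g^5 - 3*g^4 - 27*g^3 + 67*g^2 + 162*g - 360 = (g + 4)*(g^4 - 7*g^3 + g^2 + 63*g - 90) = (g - 5)*(g + 4)*(g^3 - 2*g^2 - 9*g + 18) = (g - 5)*(g - 2)*(g + 4)*(g^2 - 9) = (g - 5)*(g - 3)*(g - 2)*(g + 4)*(g + 3)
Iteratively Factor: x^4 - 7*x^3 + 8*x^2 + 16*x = (x - 4)*(x^3 - 3*x^2 - 4*x) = (x - 4)*(x + 1)*(x^2 - 4*x) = x*(x - 4)*(x + 1)*(x - 4)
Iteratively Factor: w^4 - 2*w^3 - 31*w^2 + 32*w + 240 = (w + 4)*(w^3 - 6*w^2 - 7*w + 60) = (w + 3)*(w + 4)*(w^2 - 9*w + 20) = (w - 4)*(w + 3)*(w + 4)*(w - 5)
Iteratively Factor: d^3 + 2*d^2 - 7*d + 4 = (d - 1)*(d^2 + 3*d - 4) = (d - 1)^2*(d + 4)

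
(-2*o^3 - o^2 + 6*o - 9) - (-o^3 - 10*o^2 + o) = -o^3 + 9*o^2 + 5*o - 9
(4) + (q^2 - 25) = q^2 - 21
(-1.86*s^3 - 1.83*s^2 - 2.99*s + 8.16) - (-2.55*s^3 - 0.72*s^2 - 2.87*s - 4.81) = 0.69*s^3 - 1.11*s^2 - 0.12*s + 12.97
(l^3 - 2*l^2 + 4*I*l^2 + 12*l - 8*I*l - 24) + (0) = l^3 - 2*l^2 + 4*I*l^2 + 12*l - 8*I*l - 24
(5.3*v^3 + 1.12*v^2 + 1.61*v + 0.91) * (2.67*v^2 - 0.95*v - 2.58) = 14.151*v^5 - 2.0446*v^4 - 10.4393*v^3 - 1.9894*v^2 - 5.0183*v - 2.3478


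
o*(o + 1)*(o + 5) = o^3 + 6*o^2 + 5*o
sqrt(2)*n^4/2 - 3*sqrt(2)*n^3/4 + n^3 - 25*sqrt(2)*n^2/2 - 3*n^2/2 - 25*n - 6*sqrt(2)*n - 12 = (n - 6)*(n + 1/2)*(n + 4)*(sqrt(2)*n/2 + 1)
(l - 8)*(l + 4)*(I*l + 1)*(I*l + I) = -l^4 + 3*l^3 + I*l^3 + 36*l^2 - 3*I*l^2 + 32*l - 36*I*l - 32*I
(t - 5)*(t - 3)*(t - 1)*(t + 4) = t^4 - 5*t^3 - 13*t^2 + 77*t - 60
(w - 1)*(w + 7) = w^2 + 6*w - 7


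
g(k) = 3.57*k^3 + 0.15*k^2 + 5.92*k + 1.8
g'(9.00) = 876.13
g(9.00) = 2669.76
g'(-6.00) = 389.68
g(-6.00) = -799.44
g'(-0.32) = 6.92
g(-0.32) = -0.20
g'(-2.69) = 82.61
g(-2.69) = -82.53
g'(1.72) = 38.12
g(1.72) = 30.59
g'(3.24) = 119.32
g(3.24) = 143.98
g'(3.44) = 133.69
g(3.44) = 169.27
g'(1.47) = 29.50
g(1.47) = 22.17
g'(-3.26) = 118.76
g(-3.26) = -139.59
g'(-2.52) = 73.18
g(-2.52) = -69.30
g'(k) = 10.71*k^2 + 0.3*k + 5.92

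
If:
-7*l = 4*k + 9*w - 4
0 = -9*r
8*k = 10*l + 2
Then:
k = 9/16 - 15*w/16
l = 1/4 - 3*w/4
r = 0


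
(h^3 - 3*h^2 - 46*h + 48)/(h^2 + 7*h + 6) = (h^2 - 9*h + 8)/(h + 1)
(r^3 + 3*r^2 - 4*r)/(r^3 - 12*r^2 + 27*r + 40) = r*(r^2 + 3*r - 4)/(r^3 - 12*r^2 + 27*r + 40)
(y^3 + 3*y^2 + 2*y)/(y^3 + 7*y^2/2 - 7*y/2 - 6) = 2*y*(y + 2)/(2*y^2 + 5*y - 12)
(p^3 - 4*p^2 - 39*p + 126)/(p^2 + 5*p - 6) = (p^2 - 10*p + 21)/(p - 1)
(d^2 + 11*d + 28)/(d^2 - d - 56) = (d + 4)/(d - 8)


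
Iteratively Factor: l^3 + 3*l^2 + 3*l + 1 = (l + 1)*(l^2 + 2*l + 1) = (l + 1)^2*(l + 1)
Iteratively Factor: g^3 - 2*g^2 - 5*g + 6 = (g - 3)*(g^2 + g - 2) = (g - 3)*(g + 2)*(g - 1)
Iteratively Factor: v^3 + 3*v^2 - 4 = (v + 2)*(v^2 + v - 2) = (v + 2)^2*(v - 1)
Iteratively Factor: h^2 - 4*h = (h)*(h - 4)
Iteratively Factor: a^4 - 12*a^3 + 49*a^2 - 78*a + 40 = (a - 5)*(a^3 - 7*a^2 + 14*a - 8) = (a - 5)*(a - 4)*(a^2 - 3*a + 2) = (a - 5)*(a - 4)*(a - 1)*(a - 2)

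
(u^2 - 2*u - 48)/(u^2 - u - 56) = (u + 6)/(u + 7)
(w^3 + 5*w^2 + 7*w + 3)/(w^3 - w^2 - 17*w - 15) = (w + 1)/(w - 5)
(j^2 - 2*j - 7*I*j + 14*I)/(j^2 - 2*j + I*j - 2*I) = (j - 7*I)/(j + I)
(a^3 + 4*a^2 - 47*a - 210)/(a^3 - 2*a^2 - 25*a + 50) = (a^2 - a - 42)/(a^2 - 7*a + 10)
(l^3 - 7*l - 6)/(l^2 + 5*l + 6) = (l^2 - 2*l - 3)/(l + 3)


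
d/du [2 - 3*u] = -3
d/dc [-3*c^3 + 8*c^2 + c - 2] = -9*c^2 + 16*c + 1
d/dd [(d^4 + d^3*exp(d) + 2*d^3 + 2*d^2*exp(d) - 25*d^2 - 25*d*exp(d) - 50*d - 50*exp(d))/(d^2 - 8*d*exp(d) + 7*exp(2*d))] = ((d^2 - 8*d*exp(d) + 7*exp(2*d))*(d^3*exp(d) + 4*d^3 + 5*d^2*exp(d) + 6*d^2 - 21*d*exp(d) - 50*d - 75*exp(d) - 50) + 2*(4*d*exp(d) - d - 7*exp(2*d) + 4*exp(d))*(d^4 + d^3*exp(d) + 2*d^3 + 2*d^2*exp(d) - 25*d^2 - 25*d*exp(d) - 50*d - 50*exp(d)))/(d^2 - 8*d*exp(d) + 7*exp(2*d))^2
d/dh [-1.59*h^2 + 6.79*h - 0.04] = 6.79 - 3.18*h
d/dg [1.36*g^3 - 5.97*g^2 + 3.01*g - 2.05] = 4.08*g^2 - 11.94*g + 3.01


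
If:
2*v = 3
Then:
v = 3/2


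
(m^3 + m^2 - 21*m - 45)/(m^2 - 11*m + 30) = (m^2 + 6*m + 9)/(m - 6)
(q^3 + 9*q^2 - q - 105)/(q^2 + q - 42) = (q^2 + 2*q - 15)/(q - 6)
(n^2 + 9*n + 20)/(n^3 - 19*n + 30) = (n + 4)/(n^2 - 5*n + 6)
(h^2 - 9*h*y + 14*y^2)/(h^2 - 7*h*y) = (h - 2*y)/h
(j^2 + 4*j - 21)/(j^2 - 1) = (j^2 + 4*j - 21)/(j^2 - 1)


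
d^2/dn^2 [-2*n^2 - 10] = -4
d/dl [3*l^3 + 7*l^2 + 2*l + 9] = 9*l^2 + 14*l + 2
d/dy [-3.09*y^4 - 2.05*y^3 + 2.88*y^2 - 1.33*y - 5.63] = -12.36*y^3 - 6.15*y^2 + 5.76*y - 1.33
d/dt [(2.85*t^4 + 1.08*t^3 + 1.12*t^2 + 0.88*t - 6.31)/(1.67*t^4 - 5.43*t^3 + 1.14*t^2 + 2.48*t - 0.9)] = (-17.2791*t^6 + 2.7572*t^5 + 24.108*t^4 + 46.8044*t^3 - 103.9315*t^2 + 12.3708*t + 14.8568)/(2.7889*t^8 - 18.1362*t^7 + 33.2925*t^6 - 4.0972*t^5 - 28.6392*t^4 + 15.4284*t^3 + 4.0984*t^2 - 4.464*t + 0.81)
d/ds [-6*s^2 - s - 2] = -12*s - 1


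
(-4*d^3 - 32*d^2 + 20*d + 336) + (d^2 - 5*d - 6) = -4*d^3 - 31*d^2 + 15*d + 330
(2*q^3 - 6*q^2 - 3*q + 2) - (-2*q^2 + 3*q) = 2*q^3 - 4*q^2 - 6*q + 2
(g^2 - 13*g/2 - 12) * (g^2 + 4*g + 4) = g^4 - 5*g^3/2 - 34*g^2 - 74*g - 48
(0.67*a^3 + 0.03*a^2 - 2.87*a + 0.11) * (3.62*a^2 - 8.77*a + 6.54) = 2.4254*a^5 - 5.7673*a^4 - 6.2707*a^3 + 25.7643*a^2 - 19.7345*a + 0.7194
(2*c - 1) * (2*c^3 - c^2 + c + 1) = 4*c^4 - 4*c^3 + 3*c^2 + c - 1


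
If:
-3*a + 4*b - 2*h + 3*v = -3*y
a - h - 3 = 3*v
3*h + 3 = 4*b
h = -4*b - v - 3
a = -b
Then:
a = 12/41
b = -12/41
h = -57/41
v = -18/41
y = 8/41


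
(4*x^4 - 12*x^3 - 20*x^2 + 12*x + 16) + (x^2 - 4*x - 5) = 4*x^4 - 12*x^3 - 19*x^2 + 8*x + 11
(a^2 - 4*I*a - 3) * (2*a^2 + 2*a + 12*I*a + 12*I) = 2*a^4 + 2*a^3 + 4*I*a^3 + 42*a^2 + 4*I*a^2 + 42*a - 36*I*a - 36*I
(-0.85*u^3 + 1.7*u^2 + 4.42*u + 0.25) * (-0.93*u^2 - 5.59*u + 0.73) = 0.7905*u^5 + 3.1705*u^4 - 14.2341*u^3 - 23.6993*u^2 + 1.8291*u + 0.1825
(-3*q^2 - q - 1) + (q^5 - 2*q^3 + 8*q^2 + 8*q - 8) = q^5 - 2*q^3 + 5*q^2 + 7*q - 9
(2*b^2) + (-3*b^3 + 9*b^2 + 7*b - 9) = -3*b^3 + 11*b^2 + 7*b - 9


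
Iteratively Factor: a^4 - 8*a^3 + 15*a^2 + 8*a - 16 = (a - 4)*(a^3 - 4*a^2 - a + 4) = (a - 4)*(a + 1)*(a^2 - 5*a + 4) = (a - 4)^2*(a + 1)*(a - 1)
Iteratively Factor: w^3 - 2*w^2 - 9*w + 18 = (w - 3)*(w^2 + w - 6) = (w - 3)*(w - 2)*(w + 3)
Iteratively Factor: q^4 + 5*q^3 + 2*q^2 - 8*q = (q)*(q^3 + 5*q^2 + 2*q - 8) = q*(q - 1)*(q^2 + 6*q + 8) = q*(q - 1)*(q + 4)*(q + 2)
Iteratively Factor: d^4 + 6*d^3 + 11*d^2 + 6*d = (d + 2)*(d^3 + 4*d^2 + 3*d) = (d + 2)*(d + 3)*(d^2 + d) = (d + 1)*(d + 2)*(d + 3)*(d)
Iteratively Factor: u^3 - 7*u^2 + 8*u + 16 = (u + 1)*(u^2 - 8*u + 16) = (u - 4)*(u + 1)*(u - 4)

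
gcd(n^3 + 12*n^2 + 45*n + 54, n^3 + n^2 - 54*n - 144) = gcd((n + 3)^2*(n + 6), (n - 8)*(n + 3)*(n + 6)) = n^2 + 9*n + 18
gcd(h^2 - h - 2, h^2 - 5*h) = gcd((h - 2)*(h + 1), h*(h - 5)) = 1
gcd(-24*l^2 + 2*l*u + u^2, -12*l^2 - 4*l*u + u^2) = 1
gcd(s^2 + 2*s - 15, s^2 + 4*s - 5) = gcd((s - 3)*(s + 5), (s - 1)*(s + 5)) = s + 5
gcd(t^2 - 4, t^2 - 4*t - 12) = t + 2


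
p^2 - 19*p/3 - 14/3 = (p - 7)*(p + 2/3)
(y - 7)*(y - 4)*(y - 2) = y^3 - 13*y^2 + 50*y - 56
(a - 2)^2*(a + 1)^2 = a^4 - 2*a^3 - 3*a^2 + 4*a + 4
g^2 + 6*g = g*(g + 6)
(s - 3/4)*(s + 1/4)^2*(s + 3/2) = s^4 + 5*s^3/4 - 11*s^2/16 - 33*s/64 - 9/128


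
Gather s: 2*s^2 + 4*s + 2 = 2*s^2 + 4*s + 2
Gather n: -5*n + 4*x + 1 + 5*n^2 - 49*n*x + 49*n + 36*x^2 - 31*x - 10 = 5*n^2 + n*(44 - 49*x) + 36*x^2 - 27*x - 9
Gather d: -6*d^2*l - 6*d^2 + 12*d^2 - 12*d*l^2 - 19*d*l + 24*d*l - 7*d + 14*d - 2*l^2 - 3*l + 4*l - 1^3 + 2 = d^2*(6 - 6*l) + d*(-12*l^2 + 5*l + 7) - 2*l^2 + l + 1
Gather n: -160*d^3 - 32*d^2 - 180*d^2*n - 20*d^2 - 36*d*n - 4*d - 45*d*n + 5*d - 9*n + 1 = -160*d^3 - 52*d^2 + d + n*(-180*d^2 - 81*d - 9) + 1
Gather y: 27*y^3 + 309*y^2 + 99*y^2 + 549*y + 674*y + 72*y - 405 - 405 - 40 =27*y^3 + 408*y^2 + 1295*y - 850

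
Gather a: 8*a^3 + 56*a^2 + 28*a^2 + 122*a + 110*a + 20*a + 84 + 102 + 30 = 8*a^3 + 84*a^2 + 252*a + 216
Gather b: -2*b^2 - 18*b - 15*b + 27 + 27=-2*b^2 - 33*b + 54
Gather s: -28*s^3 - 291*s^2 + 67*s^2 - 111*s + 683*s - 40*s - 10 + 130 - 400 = -28*s^3 - 224*s^2 + 532*s - 280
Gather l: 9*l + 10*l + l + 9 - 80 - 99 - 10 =20*l - 180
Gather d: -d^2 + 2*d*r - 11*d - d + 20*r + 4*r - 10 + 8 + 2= -d^2 + d*(2*r - 12) + 24*r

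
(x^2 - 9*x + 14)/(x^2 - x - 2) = (x - 7)/(x + 1)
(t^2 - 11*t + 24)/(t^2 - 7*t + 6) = (t^2 - 11*t + 24)/(t^2 - 7*t + 6)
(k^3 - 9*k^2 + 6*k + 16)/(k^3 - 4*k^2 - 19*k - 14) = (k^2 - 10*k + 16)/(k^2 - 5*k - 14)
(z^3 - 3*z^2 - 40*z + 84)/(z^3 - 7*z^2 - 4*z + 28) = (z + 6)/(z + 2)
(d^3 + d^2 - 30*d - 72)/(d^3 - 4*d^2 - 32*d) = (d^2 - 3*d - 18)/(d*(d - 8))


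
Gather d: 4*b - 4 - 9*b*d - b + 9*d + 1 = 3*b + d*(9 - 9*b) - 3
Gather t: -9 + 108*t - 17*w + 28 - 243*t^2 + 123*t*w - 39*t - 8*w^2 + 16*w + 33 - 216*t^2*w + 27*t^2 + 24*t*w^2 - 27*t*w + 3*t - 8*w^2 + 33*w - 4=t^2*(-216*w - 216) + t*(24*w^2 + 96*w + 72) - 16*w^2 + 32*w + 48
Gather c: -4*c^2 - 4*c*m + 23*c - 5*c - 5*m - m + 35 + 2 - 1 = -4*c^2 + c*(18 - 4*m) - 6*m + 36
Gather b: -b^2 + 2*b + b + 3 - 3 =-b^2 + 3*b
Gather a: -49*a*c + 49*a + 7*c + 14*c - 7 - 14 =a*(49 - 49*c) + 21*c - 21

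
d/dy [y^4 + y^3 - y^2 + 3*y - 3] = 4*y^3 + 3*y^2 - 2*y + 3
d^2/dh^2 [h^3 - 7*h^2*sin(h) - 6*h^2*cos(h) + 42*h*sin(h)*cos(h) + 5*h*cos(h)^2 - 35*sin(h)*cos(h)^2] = 7*h^2*sin(h) + 6*h^2*cos(h) + 24*h*sin(h) - 84*h*sin(2*h) - 28*h*cos(h) - 10*h*cos(2*h) + 6*h - 21*sin(h)/4 - 10*sin(2*h) + 315*sin(3*h)/4 - 12*cos(h) + 84*cos(2*h)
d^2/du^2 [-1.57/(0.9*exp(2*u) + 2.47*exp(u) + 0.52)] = (-1.57*(1.8*exp(u) + 2.47)*(3.6*exp(u) + 4.94)*exp(u) + (5.652*exp(u) + 3.8779)*(0.9*exp(2*u) + 2.47*exp(u) + 0.52))*exp(u)/(0.9*exp(2*u) + 2.47*exp(u) + 0.52)^3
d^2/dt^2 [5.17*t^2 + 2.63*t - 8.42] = 10.3400000000000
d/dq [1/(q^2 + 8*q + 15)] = 2*(-q - 4)/(q^2 + 8*q + 15)^2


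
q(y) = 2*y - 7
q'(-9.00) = 2.00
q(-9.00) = -25.00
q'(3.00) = 2.00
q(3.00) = -1.00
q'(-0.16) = 2.00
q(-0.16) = -7.32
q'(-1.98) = 2.00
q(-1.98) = -10.96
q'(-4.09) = 2.00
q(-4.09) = -15.18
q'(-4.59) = 2.00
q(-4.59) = -16.18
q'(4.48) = 2.00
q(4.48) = 1.96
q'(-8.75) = 2.00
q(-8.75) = -24.50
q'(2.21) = 2.00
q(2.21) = -2.58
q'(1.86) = 2.00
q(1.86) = -3.28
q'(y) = 2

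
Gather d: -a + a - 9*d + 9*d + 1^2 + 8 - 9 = 0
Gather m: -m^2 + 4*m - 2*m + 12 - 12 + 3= -m^2 + 2*m + 3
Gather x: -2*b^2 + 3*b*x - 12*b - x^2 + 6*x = -2*b^2 - 12*b - x^2 + x*(3*b + 6)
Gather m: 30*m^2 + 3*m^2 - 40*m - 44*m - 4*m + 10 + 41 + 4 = 33*m^2 - 88*m + 55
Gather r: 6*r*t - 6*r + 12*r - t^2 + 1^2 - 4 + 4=r*(6*t + 6) - t^2 + 1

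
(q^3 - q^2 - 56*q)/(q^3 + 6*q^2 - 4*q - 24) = q*(q^2 - q - 56)/(q^3 + 6*q^2 - 4*q - 24)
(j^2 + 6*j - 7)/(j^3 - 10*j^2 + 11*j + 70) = (j^2 + 6*j - 7)/(j^3 - 10*j^2 + 11*j + 70)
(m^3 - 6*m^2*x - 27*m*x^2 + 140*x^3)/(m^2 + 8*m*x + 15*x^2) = (m^2 - 11*m*x + 28*x^2)/(m + 3*x)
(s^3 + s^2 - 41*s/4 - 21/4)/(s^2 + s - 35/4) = (2*s^2 - 5*s - 3)/(2*s - 5)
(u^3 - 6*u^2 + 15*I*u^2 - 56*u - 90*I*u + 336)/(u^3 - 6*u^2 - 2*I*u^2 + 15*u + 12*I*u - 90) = (u^2 + 15*I*u - 56)/(u^2 - 2*I*u + 15)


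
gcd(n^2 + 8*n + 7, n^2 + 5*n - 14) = n + 7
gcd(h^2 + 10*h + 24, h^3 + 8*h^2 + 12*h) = h + 6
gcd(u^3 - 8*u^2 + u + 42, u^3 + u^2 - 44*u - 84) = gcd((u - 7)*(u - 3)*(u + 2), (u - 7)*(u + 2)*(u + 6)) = u^2 - 5*u - 14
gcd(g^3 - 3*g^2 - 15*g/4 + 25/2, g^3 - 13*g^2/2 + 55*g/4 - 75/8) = g^2 - 5*g + 25/4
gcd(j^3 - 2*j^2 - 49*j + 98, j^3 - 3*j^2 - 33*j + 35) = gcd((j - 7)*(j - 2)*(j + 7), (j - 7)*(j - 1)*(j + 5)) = j - 7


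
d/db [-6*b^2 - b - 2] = -12*b - 1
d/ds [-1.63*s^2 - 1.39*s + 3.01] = -3.26*s - 1.39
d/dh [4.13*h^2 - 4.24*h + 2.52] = 8.26*h - 4.24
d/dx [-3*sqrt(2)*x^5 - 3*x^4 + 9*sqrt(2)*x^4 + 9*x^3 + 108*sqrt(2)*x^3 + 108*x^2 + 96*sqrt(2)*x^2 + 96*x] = -15*sqrt(2)*x^4 - 12*x^3 + 36*sqrt(2)*x^3 + 27*x^2 + 324*sqrt(2)*x^2 + 216*x + 192*sqrt(2)*x + 96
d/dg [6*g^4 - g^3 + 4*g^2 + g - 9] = 24*g^3 - 3*g^2 + 8*g + 1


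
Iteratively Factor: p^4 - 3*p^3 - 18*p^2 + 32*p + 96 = (p + 3)*(p^3 - 6*p^2 + 32) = (p + 2)*(p + 3)*(p^2 - 8*p + 16) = (p - 4)*(p + 2)*(p + 3)*(p - 4)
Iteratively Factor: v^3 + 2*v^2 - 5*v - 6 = (v + 3)*(v^2 - v - 2) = (v - 2)*(v + 3)*(v + 1)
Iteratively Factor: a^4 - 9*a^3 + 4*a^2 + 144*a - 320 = (a + 4)*(a^3 - 13*a^2 + 56*a - 80) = (a - 5)*(a + 4)*(a^2 - 8*a + 16) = (a - 5)*(a - 4)*(a + 4)*(a - 4)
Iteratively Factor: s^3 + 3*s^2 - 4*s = (s - 1)*(s^2 + 4*s) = s*(s - 1)*(s + 4)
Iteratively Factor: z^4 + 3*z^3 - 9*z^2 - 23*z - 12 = (z + 1)*(z^3 + 2*z^2 - 11*z - 12) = (z + 1)^2*(z^2 + z - 12) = (z + 1)^2*(z + 4)*(z - 3)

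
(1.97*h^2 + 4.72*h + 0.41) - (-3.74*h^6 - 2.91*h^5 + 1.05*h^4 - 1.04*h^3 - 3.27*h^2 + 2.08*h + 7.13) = 3.74*h^6 + 2.91*h^5 - 1.05*h^4 + 1.04*h^3 + 5.24*h^2 + 2.64*h - 6.72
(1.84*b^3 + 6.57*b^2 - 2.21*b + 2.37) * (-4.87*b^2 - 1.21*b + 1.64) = -8.9608*b^5 - 34.2223*b^4 + 5.8306*b^3 + 1.907*b^2 - 6.4921*b + 3.8868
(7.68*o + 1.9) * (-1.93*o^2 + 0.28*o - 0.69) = -14.8224*o^3 - 1.5166*o^2 - 4.7672*o - 1.311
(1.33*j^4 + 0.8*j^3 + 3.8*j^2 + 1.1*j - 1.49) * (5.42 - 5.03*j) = -6.6899*j^5 + 3.1846*j^4 - 14.778*j^3 + 15.063*j^2 + 13.4567*j - 8.0758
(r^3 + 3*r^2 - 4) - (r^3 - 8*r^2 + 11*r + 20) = 11*r^2 - 11*r - 24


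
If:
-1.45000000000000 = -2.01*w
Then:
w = 0.72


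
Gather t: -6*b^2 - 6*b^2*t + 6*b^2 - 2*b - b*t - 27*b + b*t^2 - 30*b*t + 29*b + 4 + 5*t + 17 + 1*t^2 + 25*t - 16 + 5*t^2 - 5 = t^2*(b + 6) + t*(-6*b^2 - 31*b + 30)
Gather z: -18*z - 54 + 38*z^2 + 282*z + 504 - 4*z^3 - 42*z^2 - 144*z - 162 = -4*z^3 - 4*z^2 + 120*z + 288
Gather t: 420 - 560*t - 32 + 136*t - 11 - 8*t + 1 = 378 - 432*t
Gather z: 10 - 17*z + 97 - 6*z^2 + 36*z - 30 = -6*z^2 + 19*z + 77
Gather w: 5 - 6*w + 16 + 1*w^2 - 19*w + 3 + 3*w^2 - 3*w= 4*w^2 - 28*w + 24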